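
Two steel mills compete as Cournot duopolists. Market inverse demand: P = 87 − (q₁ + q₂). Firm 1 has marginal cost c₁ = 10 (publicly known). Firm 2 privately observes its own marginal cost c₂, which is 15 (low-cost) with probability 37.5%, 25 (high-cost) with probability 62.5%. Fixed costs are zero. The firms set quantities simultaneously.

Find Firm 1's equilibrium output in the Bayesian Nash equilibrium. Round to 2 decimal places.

Type-c best response for Firm 2: q₂(c) = (87 − c)/2 − q₁/2.
Firm 1 maximizes expected profit; its first-order condition is 87 − 2q₁ − E[q₂] − 10 = 0.
Substituting E[q₂] and solving: E[c₂] = 21.25, so q₁ = (87 − 2·10 + 21.25)/3 = 29.4167.

29.42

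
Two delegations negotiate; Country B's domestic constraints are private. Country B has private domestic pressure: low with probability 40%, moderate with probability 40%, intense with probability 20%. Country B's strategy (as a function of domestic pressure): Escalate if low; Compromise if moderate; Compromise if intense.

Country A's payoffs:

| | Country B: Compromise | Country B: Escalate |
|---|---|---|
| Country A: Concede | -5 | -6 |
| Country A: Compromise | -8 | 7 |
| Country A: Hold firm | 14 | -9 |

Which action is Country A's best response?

E[Concede] = 0.4·(-6) + 0.4·(-5) + 0.2·(-5) = -5.4
E[Compromise] = 0.4·(7) + 0.4·(-8) + 0.2·(-8) = -2
E[Hold firm] = 0.4·(-9) + 0.4·(14) + 0.2·(14) = 4.8
Best response: Hold firm (4.8 is the largest).

Hold firm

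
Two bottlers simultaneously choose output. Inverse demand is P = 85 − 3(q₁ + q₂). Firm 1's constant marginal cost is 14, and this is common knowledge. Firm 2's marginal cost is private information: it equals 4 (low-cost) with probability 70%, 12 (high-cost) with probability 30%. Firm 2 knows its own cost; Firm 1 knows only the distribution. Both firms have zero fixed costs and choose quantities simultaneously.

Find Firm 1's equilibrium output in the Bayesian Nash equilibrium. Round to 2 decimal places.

7.04

Each type of Firm 2 best-responds to q₁; Firm 1 best-responds to the expected q₂ over Firm 2's types.
Firm 2 with cost c maximizes (85 − 3(q₁+q₂) − c)·q₂, giving q₂(c) = (85 − c − 3q₁)/6.
E[c₂] = 0.7·4 + 0.3·12 = 6.4
Firm 1's FOC against E[q₂] yields q₁ = (85 − 2·14 + E[c₂])/9 = (85 − 28 + 6.4)/9 = 7.04444.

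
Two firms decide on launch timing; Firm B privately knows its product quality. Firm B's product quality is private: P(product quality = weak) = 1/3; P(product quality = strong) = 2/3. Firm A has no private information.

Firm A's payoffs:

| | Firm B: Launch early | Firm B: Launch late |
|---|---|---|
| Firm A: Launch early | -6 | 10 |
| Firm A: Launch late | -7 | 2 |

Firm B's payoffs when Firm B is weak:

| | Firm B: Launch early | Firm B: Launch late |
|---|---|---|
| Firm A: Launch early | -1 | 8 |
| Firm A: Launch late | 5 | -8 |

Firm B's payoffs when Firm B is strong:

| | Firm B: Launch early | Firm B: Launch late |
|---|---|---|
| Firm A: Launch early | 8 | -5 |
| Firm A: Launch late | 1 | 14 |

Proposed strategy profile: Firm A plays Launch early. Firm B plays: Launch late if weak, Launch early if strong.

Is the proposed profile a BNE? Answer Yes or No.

Yes

Firm A plays Launch early: E[Launch early] = 1/3·(10) + 2/3·(-6) = -2/3; E[Launch late] = -4. Best-responding. ✓
Firm B (product quality weak), facing Launch early: Launch early gives -1, Launch late gives 8. Proposed Launch late is best. ✓
Firm B (product quality strong), facing Launch early: Launch early gives 8, Launch late gives -5. Proposed Launch early is best. ✓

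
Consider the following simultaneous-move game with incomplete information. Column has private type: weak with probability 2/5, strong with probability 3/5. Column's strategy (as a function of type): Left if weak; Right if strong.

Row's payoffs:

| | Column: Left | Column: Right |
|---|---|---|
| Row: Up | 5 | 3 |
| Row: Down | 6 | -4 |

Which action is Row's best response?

E[Up] = 2/5·(5) + 3/5·(3) = 19/5
E[Down] = 2/5·(6) + 3/5·(-4) = 0
Best response: Up (19/5 is the largest).

Up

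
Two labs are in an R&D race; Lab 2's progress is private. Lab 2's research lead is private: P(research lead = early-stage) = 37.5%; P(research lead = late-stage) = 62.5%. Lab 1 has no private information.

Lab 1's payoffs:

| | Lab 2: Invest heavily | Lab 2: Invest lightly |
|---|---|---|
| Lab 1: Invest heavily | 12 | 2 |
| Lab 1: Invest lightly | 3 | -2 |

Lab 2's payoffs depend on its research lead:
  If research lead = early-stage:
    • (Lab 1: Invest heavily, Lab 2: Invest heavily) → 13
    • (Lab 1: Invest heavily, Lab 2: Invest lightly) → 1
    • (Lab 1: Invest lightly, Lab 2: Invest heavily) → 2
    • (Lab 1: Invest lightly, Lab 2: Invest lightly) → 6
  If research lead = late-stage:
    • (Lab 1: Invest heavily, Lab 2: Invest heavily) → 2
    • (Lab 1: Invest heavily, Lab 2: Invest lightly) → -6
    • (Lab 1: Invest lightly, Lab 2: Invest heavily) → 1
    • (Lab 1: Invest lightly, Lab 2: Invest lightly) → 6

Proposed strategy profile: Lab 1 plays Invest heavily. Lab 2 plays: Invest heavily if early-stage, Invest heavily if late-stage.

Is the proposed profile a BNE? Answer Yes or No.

A profile is a BNE iff every type of every player is best-responding given beliefs about the other side.
Lab 1 plays Invest heavily: E[Invest heavily] = 0.375·(12) + 0.625·(12) = 12; E[Invest lightly] = 3. Best-responding. ✓
Lab 2 (research lead early-stage), facing Invest heavily: Invest heavily gives 13, Invest lightly gives 1. Proposed Invest heavily is best. ✓
Lab 2 (research lead late-stage), facing Invest heavily: Invest heavily gives 2, Invest lightly gives -6. Proposed Invest heavily is best. ✓

Yes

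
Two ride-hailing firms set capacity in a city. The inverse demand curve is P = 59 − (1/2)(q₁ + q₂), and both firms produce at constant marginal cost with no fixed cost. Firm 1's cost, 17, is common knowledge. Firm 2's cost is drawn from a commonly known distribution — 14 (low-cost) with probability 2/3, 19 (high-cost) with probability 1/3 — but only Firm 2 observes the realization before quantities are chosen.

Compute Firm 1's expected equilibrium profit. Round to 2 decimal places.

Type-c best response for Firm 2: q₂(c) = (59 − c) − q₁/2.
Firm 1 maximizes expected profit; its first-order condition is 59 − q₁ − (1/2)E[q₂] − 17 = 0.
Substituting E[q₂] and solving: E[c₂] = 15.6667, so q₁ = (59 − 2·17 + 15.6667)/(3/2) = 27.1111.
E[P] = 59 − (1/2)·(q₁ + E[q₂]) = 30.5556; Firm 1's expected profit = (E[P] − 17)·q₁ = (30.5556 − 17)·27.1111 = 367.506.

367.51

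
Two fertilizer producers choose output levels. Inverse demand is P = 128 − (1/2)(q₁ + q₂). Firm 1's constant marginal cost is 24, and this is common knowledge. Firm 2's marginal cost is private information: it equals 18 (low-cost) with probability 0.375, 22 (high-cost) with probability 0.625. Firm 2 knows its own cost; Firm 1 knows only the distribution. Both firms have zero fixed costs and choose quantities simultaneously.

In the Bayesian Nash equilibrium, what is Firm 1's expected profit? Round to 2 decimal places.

2244.50

Each type of Firm 2 best-responds to q₁; Firm 1 best-responds to the expected q₂ over Firm 2's types.
Firm 2 with cost c maximizes (128 − (1/2)(q₁+q₂) − c)·q₂, giving q₂(c) = (128 − c − (1/2)q₁).
E[c₂] = 0.375·18 + 0.625·22 = 20.5
Firm 1's FOC against E[q₂] yields q₁ = (128 − 2·24 + E[c₂])/(3/2) = (128 − 48 + 20.5)/(3/2) = 67.
E[P] = 128 − (1/2)·(q₁ + E[q₂]) = 57.5; Firm 1's expected profit = (E[P] − 24)·q₁ = (57.5 − 24)·67 = 2244.5.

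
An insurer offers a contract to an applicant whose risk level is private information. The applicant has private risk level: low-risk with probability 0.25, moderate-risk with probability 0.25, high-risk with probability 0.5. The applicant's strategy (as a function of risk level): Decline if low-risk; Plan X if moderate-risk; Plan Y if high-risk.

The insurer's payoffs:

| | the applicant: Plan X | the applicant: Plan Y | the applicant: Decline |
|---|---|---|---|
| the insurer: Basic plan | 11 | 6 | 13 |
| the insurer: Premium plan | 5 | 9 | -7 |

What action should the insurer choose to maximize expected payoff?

Compute the insurer's expected payoff for each action, taking the expectation over the applicant's type.
E[Basic plan] = 0.25·(13) + 0.25·(11) + 0.5·(6) = 9
E[Premium plan] = 0.25·(-7) + 0.25·(5) + 0.5·(9) = 4
Best response: Basic plan (9 is the largest).

Basic plan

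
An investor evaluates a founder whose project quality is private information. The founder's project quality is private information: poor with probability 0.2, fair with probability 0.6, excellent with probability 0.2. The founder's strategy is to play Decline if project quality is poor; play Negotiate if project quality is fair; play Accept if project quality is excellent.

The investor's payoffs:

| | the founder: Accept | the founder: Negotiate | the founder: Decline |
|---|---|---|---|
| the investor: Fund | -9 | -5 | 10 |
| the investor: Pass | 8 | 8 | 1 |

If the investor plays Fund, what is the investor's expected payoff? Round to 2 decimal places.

E[Fund] = 0.2·10 + 0.6·(-5) + 0.2·(-9) = 2 + (-3) + (-1.8) = -2.8

-2.80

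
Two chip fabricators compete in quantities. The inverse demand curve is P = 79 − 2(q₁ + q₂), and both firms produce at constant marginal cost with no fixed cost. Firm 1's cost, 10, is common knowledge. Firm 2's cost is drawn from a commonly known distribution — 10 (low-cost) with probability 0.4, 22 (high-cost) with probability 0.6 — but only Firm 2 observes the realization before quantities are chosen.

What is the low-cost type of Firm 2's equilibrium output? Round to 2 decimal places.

10.90

Type-c best response for Firm 2: q₂(c) = (79 − c)/4 − q₁/2.
Firm 1 maximizes expected profit; its first-order condition is 79 − 4q₁ − 2E[q₂] − 10 = 0.
Substituting E[q₂] and solving: E[c₂] = 17.2, so q₁ = (79 − 2·10 + 17.2)/6 = 12.7.
q₂(low-cost) = (79 − 10 − 2·12.7)/4 = 10.9.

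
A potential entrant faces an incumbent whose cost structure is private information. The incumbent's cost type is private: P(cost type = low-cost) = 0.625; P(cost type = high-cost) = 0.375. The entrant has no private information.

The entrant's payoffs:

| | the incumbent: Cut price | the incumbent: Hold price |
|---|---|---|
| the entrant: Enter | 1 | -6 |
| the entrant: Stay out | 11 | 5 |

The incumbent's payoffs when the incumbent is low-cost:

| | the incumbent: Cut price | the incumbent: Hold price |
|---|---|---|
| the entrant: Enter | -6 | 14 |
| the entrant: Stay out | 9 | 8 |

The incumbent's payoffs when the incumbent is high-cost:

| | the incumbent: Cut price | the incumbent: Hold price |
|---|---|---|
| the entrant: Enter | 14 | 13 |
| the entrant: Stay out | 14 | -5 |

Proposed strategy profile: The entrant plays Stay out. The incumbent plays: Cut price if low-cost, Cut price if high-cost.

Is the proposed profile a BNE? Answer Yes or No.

The entrant plays Stay out: E[Stay out] = 0.625·(11) + 0.375·(11) = 11; E[Enter] = 1. Best-responding. ✓
The incumbent (cost type low-cost), facing Stay out: Cut price gives 9, Hold price gives 8. Proposed Cut price is best. ✓
The incumbent (cost type high-cost), facing Stay out: Cut price gives 14, Hold price gives -5. Proposed Cut price is best. ✓

Yes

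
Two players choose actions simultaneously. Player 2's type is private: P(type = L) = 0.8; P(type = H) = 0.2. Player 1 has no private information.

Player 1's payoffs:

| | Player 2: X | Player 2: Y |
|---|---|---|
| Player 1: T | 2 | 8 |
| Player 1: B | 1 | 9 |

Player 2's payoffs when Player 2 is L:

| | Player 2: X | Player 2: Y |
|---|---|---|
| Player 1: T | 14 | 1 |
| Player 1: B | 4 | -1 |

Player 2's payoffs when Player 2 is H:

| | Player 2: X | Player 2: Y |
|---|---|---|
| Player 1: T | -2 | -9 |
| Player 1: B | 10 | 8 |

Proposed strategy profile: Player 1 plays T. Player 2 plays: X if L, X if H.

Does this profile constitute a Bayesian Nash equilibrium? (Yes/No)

Yes

Player 1 plays T: E[T] = 0.8·(2) + 0.2·(2) = 2; E[B] = 1. Best-responding. ✓
Player 2 (type L), facing T: X gives 14, Y gives 1. Proposed X is best. ✓
Player 2 (type H), facing T: X gives -2, Y gives -9. Proposed X is best. ✓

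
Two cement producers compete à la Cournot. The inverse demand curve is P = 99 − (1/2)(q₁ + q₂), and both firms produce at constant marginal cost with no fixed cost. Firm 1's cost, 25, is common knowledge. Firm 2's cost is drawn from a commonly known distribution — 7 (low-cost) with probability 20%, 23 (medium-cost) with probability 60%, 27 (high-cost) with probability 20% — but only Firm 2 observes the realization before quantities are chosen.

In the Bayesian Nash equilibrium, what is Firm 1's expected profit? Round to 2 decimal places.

1076.48

Firm 2 with cost c maximizes (99 − (1/2)(q₁+q₂) − c)·q₂, giving q₂(c) = (99 − c − (1/2)q₁).
E[c₂] = 0.2·7 + 0.6·23 + 0.2·27 = 20.6
Firm 1's FOC against E[q₂] yields q₁ = (99 − 2·25 + E[c₂])/(3/2) = (99 − 50 + 20.6)/(3/2) = 46.4.
E[P] = 99 − (1/2)·(q₁ + E[q₂]) = 48.2; Firm 1's expected profit = (E[P] − 25)·q₁ = (48.2 − 25)·46.4 = 1076.48.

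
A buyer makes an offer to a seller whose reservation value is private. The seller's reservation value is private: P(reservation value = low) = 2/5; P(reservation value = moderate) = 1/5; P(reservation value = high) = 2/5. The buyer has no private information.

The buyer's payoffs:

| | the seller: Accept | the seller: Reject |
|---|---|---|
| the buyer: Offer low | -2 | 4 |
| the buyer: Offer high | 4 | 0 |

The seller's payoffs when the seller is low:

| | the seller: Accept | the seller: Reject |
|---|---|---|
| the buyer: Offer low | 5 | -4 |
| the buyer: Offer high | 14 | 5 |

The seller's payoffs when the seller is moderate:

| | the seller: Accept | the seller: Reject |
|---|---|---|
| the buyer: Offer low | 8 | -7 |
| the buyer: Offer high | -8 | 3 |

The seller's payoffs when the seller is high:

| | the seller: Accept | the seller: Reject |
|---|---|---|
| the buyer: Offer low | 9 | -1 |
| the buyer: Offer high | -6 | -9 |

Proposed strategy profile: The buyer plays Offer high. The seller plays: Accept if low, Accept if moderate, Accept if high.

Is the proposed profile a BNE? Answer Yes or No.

No

The buyer plays Offer high: E[Offer high] = 2/5·(4) + 1/5·(4) + 2/5·(4) = 4; E[Offer low] = -2. Best-responding. ✓
The seller (reservation value low), facing Offer high: Accept gives 14, Reject gives 5. Proposed Accept is best. ✓
The seller (reservation value moderate), facing Offer high: Accept gives -8, Reject gives 3. Proposed Accept is not best — profitable deviation exists. ✗
The seller (reservation value high), facing Offer high: Accept gives -6, Reject gives -9. Proposed Accept is best. ✓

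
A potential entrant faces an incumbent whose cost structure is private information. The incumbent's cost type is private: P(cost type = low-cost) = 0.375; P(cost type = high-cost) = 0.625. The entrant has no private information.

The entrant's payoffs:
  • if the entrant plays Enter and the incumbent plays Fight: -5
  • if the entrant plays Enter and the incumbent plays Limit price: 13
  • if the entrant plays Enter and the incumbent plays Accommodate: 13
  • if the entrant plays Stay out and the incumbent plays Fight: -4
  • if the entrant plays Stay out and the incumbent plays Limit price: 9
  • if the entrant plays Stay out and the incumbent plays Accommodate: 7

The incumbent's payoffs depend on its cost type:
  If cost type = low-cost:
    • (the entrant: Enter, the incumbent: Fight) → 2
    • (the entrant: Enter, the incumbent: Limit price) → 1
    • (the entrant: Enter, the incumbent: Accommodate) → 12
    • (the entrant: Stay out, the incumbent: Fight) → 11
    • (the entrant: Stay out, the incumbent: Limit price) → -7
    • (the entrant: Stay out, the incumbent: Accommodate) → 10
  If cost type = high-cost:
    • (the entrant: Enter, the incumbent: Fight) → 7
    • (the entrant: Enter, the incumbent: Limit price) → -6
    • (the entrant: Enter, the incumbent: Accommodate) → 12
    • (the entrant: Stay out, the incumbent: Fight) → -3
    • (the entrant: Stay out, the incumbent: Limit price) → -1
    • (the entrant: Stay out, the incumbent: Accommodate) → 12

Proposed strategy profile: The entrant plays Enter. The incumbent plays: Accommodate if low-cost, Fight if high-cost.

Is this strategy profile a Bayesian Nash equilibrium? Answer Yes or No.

The entrant plays Enter: E[Enter] = 0.375·(13) + 0.625·(-5) = 1.75; E[Stay out] = 0.125. Best-responding. ✓
The incumbent (cost type low-cost), facing Enter: Fight gives 2, Limit price gives 1, Accommodate gives 12. Proposed Accommodate is best. ✓
The incumbent (cost type high-cost), facing Enter: Fight gives 7, Limit price gives -6, Accommodate gives 12. Proposed Fight is not best — profitable deviation exists. ✗

No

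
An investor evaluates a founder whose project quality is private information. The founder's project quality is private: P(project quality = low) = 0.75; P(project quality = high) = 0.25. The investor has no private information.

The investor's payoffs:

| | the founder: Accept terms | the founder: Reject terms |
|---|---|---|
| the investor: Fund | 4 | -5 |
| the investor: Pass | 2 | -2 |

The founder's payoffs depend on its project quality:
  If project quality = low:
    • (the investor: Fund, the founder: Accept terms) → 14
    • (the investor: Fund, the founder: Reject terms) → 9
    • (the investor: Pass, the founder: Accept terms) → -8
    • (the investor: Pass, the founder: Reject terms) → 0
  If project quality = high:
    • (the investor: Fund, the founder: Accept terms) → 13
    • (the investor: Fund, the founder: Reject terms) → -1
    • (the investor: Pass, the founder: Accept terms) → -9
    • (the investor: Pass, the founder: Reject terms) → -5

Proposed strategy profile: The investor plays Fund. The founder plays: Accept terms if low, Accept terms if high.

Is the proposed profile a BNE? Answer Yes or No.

Yes

The investor plays Fund: E[Fund] = 0.75·(4) + 0.25·(4) = 4; E[Pass] = 2. Best-responding. ✓
The founder (project quality low), facing Fund: Accept terms gives 14, Reject terms gives 9. Proposed Accept terms is best. ✓
The founder (project quality high), facing Fund: Accept terms gives 13, Reject terms gives -1. Proposed Accept terms is best. ✓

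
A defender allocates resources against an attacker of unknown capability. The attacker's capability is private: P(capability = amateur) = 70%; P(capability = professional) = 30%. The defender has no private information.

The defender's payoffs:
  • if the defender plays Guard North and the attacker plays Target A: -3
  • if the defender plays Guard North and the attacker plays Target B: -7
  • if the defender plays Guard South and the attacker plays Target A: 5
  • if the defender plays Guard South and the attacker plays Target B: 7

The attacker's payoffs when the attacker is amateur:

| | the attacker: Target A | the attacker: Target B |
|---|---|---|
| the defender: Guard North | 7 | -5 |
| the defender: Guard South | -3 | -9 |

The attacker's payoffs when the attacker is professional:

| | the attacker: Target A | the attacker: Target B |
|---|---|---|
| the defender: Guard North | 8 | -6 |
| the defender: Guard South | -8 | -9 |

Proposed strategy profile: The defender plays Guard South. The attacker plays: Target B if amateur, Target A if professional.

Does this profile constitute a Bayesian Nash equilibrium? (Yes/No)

The defender plays Guard South: E[Guard South] = 0.7·(7) + 0.3·(5) = 6.4; E[Guard North] = -5.8. Best-responding. ✓
The attacker (capability amateur), facing Guard South: Target A gives -3, Target B gives -9. Proposed Target B is not best — profitable deviation exists. ✗
The attacker (capability professional), facing Guard South: Target A gives -8, Target B gives -9. Proposed Target A is best. ✓

No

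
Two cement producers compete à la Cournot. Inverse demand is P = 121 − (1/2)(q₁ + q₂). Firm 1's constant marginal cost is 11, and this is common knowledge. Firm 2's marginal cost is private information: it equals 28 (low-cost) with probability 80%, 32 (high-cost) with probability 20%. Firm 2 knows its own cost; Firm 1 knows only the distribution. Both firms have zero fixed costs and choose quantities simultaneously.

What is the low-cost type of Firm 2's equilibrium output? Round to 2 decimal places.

Each type of Firm 2 best-responds to q₁; Firm 1 best-responds to the expected q₂ over Firm 2's types.
Firm 2 with cost c maximizes (121 − (1/2)(q₁+q₂) − c)·q₂, giving q₂(c) = (121 − c − (1/2)q₁).
E[c₂] = 0.8·28 + 0.2·32 = 28.8
Firm 1's FOC against E[q₂] yields q₁ = (121 − 2·11 + E[c₂])/(3/2) = (121 − 22 + 28.8)/(3/2) = 85.2.
q₂(low-cost) = (121 − 28 − (1/2)·85.2) = 50.4.

50.40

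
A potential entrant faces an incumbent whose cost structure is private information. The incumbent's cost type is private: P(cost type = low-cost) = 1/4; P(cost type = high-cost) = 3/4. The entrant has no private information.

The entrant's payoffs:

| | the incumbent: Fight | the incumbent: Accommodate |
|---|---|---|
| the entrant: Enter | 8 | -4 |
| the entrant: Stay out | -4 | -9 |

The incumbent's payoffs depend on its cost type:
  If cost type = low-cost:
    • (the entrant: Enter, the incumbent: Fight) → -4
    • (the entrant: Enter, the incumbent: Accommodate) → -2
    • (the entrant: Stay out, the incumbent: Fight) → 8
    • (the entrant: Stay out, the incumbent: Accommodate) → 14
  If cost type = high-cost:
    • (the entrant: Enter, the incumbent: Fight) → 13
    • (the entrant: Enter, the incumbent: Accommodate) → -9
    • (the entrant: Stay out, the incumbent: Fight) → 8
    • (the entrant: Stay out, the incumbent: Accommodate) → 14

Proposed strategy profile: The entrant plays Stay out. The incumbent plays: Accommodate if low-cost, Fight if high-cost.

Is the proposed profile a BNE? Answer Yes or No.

No

The entrant plays Stay out: E[Stay out] = 1/4·(-9) + 3/4·(-4) = -21/4; E[Enter] = 5. Not best-responding. ✗
The incumbent (cost type low-cost), facing Stay out: Fight gives 8, Accommodate gives 14. Proposed Accommodate is best. ✓
The incumbent (cost type high-cost), facing Stay out: Fight gives 8, Accommodate gives 14. Proposed Fight is not best — profitable deviation exists. ✗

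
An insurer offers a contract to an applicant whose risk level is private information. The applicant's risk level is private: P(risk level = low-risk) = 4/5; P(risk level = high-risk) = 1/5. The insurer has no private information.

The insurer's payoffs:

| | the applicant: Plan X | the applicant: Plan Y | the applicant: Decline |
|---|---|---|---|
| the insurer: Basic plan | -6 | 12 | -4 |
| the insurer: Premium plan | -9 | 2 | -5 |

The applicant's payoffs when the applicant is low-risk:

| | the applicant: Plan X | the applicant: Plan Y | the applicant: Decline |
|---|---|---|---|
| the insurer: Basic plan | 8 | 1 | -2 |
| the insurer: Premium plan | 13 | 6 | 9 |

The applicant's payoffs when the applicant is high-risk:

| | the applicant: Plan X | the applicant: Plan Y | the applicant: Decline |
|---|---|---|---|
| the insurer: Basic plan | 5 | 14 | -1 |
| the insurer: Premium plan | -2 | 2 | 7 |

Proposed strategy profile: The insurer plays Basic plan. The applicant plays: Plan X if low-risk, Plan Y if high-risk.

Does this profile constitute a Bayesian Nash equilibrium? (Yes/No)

Yes

The insurer plays Basic plan: E[Basic plan] = 4/5·(-6) + 1/5·(12) = -12/5; E[Premium plan] = -34/5. Best-responding. ✓
The applicant (risk level low-risk), facing Basic plan: Plan X gives 8, Plan Y gives 1, Decline gives -2. Proposed Plan X is best. ✓
The applicant (risk level high-risk), facing Basic plan: Plan X gives 5, Plan Y gives 14, Decline gives -1. Proposed Plan Y is best. ✓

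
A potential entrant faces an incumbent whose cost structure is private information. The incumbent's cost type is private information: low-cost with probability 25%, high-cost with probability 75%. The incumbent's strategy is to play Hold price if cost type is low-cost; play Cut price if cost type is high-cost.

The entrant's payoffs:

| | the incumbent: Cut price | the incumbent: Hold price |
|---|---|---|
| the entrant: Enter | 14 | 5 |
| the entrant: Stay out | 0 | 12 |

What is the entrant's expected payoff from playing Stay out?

E[Stay out] = 0.25·12 + 0.75·0 = 3 + 0 = 3

3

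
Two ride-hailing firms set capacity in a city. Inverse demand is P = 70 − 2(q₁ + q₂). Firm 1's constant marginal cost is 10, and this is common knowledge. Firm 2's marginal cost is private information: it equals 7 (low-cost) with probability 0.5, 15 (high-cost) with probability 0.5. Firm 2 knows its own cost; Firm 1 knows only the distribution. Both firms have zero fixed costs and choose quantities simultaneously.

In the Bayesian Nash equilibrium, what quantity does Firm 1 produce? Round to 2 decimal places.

10.17

Firm 2 with cost c maximizes (70 − 2(q₁+q₂) − c)·q₂, giving q₂(c) = (70 − c − 2q₁)/4.
E[c₂] = 0.5·7 + 0.5·15 = 11
Firm 1's FOC against E[q₂] yields q₁ = (70 − 2·10 + E[c₂])/6 = (70 − 20 + 11)/6 = 10.1667.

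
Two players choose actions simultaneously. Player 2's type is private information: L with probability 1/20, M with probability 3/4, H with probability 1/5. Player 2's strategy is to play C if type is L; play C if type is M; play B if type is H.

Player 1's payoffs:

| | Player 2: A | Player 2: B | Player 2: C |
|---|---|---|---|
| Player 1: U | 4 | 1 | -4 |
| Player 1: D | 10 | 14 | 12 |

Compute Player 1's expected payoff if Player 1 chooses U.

-3

E[U] = 1/20·(-4) + 3/4·(-4) + 1/5·1 = (-1/5) + (-3) + 1/5 = -3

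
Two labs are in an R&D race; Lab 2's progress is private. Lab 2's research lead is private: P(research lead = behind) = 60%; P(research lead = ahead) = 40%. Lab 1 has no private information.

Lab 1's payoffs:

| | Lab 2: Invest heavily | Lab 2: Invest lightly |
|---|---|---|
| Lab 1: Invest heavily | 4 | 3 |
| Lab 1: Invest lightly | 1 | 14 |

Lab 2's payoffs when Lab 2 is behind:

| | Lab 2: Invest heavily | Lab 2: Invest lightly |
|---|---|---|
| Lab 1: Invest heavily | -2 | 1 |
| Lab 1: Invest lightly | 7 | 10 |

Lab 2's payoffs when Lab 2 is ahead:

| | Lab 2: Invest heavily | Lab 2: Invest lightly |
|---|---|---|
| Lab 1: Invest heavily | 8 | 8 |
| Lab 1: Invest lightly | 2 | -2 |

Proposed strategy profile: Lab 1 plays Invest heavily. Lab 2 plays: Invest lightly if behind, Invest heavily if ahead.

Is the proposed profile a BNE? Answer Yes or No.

A profile is a BNE iff every type of every player is best-responding given beliefs about the other side.
Lab 1 plays Invest heavily: E[Invest heavily] = 0.6·(3) + 0.4·(4) = 3.4; E[Invest lightly] = 8.8. Not best-responding. ✗
Lab 2 (research lead behind), facing Invest heavily: Invest heavily gives -2, Invest lightly gives 1. Proposed Invest lightly is best. ✓
Lab 2 (research lead ahead), facing Invest heavily: Invest heavily gives 8, Invest lightly gives 8. Proposed Invest heavily is best. ✓

No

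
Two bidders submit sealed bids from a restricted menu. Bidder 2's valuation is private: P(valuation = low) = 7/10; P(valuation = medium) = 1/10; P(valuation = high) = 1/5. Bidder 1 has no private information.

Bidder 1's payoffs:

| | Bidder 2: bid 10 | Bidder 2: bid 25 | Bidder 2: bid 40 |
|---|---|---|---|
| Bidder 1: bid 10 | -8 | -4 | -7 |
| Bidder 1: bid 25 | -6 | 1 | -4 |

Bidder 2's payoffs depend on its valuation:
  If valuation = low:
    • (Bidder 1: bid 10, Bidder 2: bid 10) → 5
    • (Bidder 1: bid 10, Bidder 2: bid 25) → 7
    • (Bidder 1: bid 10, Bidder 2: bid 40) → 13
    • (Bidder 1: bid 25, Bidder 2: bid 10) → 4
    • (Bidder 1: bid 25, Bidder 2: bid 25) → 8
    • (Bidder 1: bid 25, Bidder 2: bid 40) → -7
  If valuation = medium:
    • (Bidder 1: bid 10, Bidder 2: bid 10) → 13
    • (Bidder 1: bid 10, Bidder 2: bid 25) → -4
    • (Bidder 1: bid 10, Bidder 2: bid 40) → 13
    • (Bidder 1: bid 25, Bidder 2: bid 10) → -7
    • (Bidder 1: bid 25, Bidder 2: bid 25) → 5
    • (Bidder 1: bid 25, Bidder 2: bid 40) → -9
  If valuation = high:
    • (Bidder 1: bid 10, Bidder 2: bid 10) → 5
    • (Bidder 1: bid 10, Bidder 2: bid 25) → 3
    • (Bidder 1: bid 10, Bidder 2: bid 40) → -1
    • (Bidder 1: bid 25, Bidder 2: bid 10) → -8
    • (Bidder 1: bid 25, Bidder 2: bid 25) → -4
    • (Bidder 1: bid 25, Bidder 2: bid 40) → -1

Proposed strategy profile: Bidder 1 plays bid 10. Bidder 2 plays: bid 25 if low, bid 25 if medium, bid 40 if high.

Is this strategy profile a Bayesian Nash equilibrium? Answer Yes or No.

No

A profile is a BNE iff every type of every player is best-responding given beliefs about the other side.
Bidder 1 plays bid 10: E[bid 10] = 7/10·(-4) + 1/10·(-4) + 1/5·(-7) = -23/5; E[bid 25] = 0. Not best-responding. ✗
Bidder 2 (valuation low), facing bid 10: bid 10 gives 5, bid 25 gives 7, bid 40 gives 13. Proposed bid 25 is not best — profitable deviation exists. ✗
Bidder 2 (valuation medium), facing bid 10: bid 10 gives 13, bid 25 gives -4, bid 40 gives 13. Proposed bid 25 is not best — profitable deviation exists. ✗
Bidder 2 (valuation high), facing bid 10: bid 10 gives 5, bid 25 gives 3, bid 40 gives -1. Proposed bid 40 is not best — profitable deviation exists. ✗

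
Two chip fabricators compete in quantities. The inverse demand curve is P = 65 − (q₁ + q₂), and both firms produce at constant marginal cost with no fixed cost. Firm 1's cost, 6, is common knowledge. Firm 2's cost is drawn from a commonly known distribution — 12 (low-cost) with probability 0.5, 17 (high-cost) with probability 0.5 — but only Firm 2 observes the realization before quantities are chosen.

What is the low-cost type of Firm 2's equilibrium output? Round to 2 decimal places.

15.25

Type-c best response for Firm 2: q₂(c) = (65 − c)/2 − q₁/2.
Firm 1 maximizes expected profit; its first-order condition is 65 − 2q₁ − E[q₂] − 6 = 0.
Substituting E[q₂] and solving: E[c₂] = 14.5, so q₁ = (65 − 2·6 + 14.5)/3 = 22.5.
q₂(low-cost) = (65 − 12 − 22.5)/2 = 15.25.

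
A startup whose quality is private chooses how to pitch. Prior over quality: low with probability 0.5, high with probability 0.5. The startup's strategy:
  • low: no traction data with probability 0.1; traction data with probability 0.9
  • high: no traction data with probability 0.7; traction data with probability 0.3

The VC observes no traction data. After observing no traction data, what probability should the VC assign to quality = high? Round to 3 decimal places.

0.875

Apply Bayes' rule using the sender's strategy as the likelihood.
P(no traction data) = 0.5·0.1 + 0.5·0.7 = 0.4
P(high | no traction data) = (0.5·0.7) / 0.4 = 0.35 / 0.4 = 0.875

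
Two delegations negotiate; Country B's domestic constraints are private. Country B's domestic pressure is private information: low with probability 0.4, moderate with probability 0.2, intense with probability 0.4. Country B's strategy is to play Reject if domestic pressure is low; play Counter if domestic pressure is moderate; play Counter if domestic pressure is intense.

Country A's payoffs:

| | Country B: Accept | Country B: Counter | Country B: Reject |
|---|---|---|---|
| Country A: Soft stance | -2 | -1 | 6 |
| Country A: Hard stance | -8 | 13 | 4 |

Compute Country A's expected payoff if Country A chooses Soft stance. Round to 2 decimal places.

1.80

E[Soft stance] = 0.4·6 + 0.2·(-1) + 0.4·(-1) = 2.4 + (-0.2) + (-0.4) = 1.8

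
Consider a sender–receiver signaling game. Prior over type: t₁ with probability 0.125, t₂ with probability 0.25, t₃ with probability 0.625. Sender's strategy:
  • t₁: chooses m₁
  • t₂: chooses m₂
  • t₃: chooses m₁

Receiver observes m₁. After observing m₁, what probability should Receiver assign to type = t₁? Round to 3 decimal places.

P(m₁) = 0.125·1 + 0.25·0 + 0.625·1 = 0.75
P(t₁ | m₁) = (0.125·1) / 0.75 = 0.125 / 0.75 = 0.166667

0.167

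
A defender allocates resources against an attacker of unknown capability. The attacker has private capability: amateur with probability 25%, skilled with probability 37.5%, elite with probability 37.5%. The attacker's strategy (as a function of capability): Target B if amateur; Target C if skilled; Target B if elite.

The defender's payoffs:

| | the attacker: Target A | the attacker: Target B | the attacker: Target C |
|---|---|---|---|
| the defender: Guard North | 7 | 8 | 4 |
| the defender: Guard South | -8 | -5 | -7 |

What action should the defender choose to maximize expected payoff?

E[Guard North] = 0.25·(8) + 0.375·(4) + 0.375·(8) = 6.5
E[Guard South] = 0.25·(-5) + 0.375·(-7) + 0.375·(-5) = -5.75
Best response: Guard North (6.5 is the largest).

Guard North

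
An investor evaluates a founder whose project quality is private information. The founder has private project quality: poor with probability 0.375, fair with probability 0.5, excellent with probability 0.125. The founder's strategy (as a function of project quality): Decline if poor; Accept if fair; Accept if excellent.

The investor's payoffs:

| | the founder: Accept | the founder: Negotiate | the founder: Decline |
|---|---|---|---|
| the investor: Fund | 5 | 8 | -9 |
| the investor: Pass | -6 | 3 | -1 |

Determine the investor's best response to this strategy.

Compute the investor's expected payoff for each action, taking the expectation over the founder's type.
E[Fund] = 0.375·(-9) + 0.5·(5) + 0.125·(5) = -0.25
E[Pass] = 0.375·(-1) + 0.5·(-6) + 0.125·(-6) = -4.125
Best response: Fund (-0.25 is the largest).

Fund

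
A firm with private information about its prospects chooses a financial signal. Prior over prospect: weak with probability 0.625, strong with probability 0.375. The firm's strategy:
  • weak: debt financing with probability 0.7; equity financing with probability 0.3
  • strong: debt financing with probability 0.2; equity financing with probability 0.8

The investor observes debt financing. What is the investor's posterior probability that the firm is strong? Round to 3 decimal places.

P(debt financing) = 0.625·0.7 + 0.375·0.2 = 0.5125
P(strong | debt financing) = (0.375·0.2) / 0.5125 = 0.075 / 0.5125 = 0.146341

0.146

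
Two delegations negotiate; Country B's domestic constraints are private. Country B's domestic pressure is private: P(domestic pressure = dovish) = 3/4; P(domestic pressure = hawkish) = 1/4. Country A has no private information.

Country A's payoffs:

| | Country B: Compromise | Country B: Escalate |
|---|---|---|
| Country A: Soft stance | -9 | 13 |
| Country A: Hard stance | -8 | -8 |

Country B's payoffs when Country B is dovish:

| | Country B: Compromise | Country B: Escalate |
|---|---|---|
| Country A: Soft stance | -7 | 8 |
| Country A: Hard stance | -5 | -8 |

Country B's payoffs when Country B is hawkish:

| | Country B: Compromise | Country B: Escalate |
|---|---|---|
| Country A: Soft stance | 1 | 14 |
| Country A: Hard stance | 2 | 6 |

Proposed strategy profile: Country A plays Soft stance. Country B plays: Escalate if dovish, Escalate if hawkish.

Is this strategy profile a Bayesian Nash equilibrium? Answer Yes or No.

A profile is a BNE iff every type of every player is best-responding given beliefs about the other side.
Country A plays Soft stance: E[Soft stance] = 3/4·(13) + 1/4·(13) = 13; E[Hard stance] = -8. Best-responding. ✓
Country B (domestic pressure dovish), facing Soft stance: Compromise gives -7, Escalate gives 8. Proposed Escalate is best. ✓
Country B (domestic pressure hawkish), facing Soft stance: Compromise gives 1, Escalate gives 14. Proposed Escalate is best. ✓

Yes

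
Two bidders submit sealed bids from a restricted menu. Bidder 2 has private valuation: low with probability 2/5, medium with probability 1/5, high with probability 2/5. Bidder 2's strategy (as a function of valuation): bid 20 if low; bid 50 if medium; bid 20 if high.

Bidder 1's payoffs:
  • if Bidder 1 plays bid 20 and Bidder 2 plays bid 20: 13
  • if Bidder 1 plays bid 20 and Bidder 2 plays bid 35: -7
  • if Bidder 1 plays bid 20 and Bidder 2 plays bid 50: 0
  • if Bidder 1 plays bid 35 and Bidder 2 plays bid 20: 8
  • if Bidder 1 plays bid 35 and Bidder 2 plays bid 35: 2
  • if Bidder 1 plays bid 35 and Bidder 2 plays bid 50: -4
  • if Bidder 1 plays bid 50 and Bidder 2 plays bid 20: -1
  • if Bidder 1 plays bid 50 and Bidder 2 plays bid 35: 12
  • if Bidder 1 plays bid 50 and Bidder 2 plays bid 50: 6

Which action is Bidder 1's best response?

E[bid 20] = 2/5·(13) + 1/5·(0) + 2/5·(13) = 52/5
E[bid 35] = 2/5·(8) + 1/5·(-4) + 2/5·(8) = 28/5
E[bid 50] = 2/5·(-1) + 1/5·(6) + 2/5·(-1) = 2/5
Best response: bid 20 (52/5 is the largest).

bid 20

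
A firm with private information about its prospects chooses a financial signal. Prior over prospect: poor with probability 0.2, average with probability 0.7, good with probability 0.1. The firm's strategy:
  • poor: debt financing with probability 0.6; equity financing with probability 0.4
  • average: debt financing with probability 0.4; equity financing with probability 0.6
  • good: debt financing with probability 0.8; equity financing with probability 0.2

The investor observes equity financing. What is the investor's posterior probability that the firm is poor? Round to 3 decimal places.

Apply Bayes' rule using the sender's strategy as the likelihood.
P(equity financing) = 0.2·0.4 + 0.7·0.6 + 0.1·0.2 = 0.52
P(poor | equity financing) = (0.2·0.4) / 0.52 = 0.08 / 0.52 = 0.153846

0.154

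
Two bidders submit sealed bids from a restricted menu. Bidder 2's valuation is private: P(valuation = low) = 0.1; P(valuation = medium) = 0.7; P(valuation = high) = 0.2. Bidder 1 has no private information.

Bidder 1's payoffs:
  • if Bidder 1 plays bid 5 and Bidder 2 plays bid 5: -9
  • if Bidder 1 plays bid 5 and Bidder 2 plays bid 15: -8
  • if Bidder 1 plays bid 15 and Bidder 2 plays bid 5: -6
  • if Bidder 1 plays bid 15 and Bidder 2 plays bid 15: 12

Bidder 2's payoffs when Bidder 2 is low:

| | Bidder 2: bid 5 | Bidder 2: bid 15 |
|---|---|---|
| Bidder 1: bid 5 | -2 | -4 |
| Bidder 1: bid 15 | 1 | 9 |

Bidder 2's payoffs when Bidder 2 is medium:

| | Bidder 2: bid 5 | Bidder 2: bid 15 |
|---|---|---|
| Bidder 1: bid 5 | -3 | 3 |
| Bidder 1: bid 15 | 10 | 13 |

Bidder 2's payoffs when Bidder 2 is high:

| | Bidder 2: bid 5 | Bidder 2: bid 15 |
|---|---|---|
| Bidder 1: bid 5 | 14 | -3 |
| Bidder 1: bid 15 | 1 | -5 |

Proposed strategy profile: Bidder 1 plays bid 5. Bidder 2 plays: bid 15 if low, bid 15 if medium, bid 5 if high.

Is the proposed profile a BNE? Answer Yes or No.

No

A profile is a BNE iff every type of every player is best-responding given beliefs about the other side.
Bidder 1 plays bid 5: E[bid 5] = 0.1·(-8) + 0.7·(-8) + 0.2·(-9) = -8.2; E[bid 15] = 8.4. Not best-responding. ✗
Bidder 2 (valuation low), facing bid 5: bid 5 gives -2, bid 15 gives -4. Proposed bid 15 is not best — profitable deviation exists. ✗
Bidder 2 (valuation medium), facing bid 5: bid 5 gives -3, bid 15 gives 3. Proposed bid 15 is best. ✓
Bidder 2 (valuation high), facing bid 5: bid 5 gives 14, bid 15 gives -3. Proposed bid 5 is best. ✓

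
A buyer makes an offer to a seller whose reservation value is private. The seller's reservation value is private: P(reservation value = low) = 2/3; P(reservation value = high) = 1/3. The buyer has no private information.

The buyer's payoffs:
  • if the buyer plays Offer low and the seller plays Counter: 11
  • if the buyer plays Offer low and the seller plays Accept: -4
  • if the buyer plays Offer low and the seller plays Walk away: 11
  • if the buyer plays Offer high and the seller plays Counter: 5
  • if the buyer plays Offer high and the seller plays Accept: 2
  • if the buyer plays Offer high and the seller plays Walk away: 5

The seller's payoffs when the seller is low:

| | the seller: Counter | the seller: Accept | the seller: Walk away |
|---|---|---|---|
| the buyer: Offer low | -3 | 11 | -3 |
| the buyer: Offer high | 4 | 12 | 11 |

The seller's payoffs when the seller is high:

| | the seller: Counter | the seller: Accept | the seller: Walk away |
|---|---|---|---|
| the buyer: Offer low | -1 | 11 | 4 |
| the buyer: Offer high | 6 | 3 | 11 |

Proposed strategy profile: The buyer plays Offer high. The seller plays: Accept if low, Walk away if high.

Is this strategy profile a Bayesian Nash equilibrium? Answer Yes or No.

The buyer plays Offer high: E[Offer high] = 2/3·(2) + 1/3·(5) = 3; E[Offer low] = 1. Best-responding. ✓
The seller (reservation value low), facing Offer high: Counter gives 4, Accept gives 12, Walk away gives 11. Proposed Accept is best. ✓
The seller (reservation value high), facing Offer high: Counter gives 6, Accept gives 3, Walk away gives 11. Proposed Walk away is best. ✓

Yes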